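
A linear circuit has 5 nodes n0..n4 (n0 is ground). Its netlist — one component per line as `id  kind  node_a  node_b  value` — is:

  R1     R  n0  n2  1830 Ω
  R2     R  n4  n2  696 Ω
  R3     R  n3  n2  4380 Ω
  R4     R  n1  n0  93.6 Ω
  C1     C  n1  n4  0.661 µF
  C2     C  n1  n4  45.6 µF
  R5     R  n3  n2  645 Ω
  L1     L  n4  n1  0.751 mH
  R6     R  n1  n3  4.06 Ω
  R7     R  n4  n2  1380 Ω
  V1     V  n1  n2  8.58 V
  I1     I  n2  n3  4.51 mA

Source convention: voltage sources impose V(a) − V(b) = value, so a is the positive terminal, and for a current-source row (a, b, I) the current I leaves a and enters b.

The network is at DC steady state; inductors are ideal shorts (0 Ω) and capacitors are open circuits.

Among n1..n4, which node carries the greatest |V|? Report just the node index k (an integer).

Apply KCL at each of the 4 non-ground nodes and solve the resulting linear system.
Node n1: branches {R4, C1, C2, L1, R6, V1} → V_1 = 0.4175
Node n2: branches {R1, R2, R3, R5, R7, V1, I1} → V_2 = -8.163
Node n3: branches {R3, R5, R6, I1} → V_3 = 0.3742
Node n4: branches {R2, C1, C2, L1, R7} → V_4 = 0.4175
Source currents: i(L1)=-0.01854, i(V1)=-0.03368

2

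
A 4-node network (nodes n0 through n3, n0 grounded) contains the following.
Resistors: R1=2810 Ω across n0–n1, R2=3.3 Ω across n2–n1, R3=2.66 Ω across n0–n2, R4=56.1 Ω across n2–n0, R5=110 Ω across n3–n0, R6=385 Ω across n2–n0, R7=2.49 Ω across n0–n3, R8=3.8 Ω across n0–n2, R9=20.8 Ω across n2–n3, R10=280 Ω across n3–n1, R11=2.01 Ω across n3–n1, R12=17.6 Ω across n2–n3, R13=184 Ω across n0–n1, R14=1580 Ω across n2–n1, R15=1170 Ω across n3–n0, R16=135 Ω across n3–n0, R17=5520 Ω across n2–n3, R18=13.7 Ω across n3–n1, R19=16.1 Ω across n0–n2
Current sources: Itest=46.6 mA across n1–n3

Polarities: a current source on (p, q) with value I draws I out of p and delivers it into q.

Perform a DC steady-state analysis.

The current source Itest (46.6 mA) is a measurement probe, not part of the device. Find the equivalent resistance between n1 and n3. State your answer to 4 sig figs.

Element admittances at DC:
  Y(R1) = 0.0003559 S between n0,n1
  Y(R2) = 0.3030 S between n2,n1
  Y(R3) = 0.3759 S between n0,n2
  Y(R4) = 0.01783 S between n2,n0
  Y(R5) = 0.009091 S between n3,n0
  Y(R6) = 0.002597 S between n2,n0
  Y(R7) = 0.4016 S between n0,n3
  Y(R8) = 0.2632 S between n0,n2
  Y(R9) = 0.04808 S between n2,n3
  Y(R10) = 0.003571 S between n3,n1
  Y(R11) = 0.4975 S between n3,n1
  Y(R12) = 0.05682 S between n2,n3
  Y(R13) = 0.005435 S between n0,n1
  Y(R14) = 0.0006329 S between n2,n1
  Y(R15) = 0.0008547 S between n3,n0
  Y(R16) = 0.007407 S between n3,n0
  Y(R17) = 0.0001812 S between n2,n3
  Y(R18) = 0.07299 S between n3,n1
  Y(R19) = 0.06211 S between n0,n2
  Itest: injects 0.0466 A into n3 (from n1)
Assemble and solve the 3×3 MNA system:
  V(n1)=-0.04441  V(n2)=-0.01023  V(n3)=0.01824

R_eq = 1.344 Ω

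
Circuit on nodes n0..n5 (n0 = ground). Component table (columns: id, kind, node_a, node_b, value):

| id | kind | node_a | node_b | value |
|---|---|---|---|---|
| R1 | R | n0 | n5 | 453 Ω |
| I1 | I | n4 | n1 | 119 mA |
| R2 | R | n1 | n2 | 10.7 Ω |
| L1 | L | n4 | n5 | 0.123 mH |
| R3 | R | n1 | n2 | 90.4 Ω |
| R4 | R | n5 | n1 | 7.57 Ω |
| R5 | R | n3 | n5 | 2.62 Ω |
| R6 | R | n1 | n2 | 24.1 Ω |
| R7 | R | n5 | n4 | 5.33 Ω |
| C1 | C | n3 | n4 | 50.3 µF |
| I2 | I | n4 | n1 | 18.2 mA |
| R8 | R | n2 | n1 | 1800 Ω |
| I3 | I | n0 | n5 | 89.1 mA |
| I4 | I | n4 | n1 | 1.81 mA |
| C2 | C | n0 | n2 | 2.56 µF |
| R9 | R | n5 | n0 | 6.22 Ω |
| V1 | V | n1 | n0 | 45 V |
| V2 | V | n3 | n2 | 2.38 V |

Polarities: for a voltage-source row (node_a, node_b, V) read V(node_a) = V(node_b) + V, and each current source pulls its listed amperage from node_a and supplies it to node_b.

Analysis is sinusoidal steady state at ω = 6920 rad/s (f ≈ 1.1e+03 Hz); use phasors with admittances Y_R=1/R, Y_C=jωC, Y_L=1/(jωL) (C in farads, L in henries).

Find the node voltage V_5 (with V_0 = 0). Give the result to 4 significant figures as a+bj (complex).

28.14-0.1369j V

Apply KCL at each of the 5 non-ground nodes and solve the resulting linear system.
Node n1: branches {I1, R2, R3, R4, R6, I2, R8, I4, V1} → V_1 = 45.00+0.000j
Node n2: branches {R2, R3, R6, R8, C2, V2} → V_2 = 28.19-3.131j
Node n3: branches {R5, C1, V2} → V_3 = 30.57-3.131j
Node n4: branches {I1, L1, R7, C1, I2, I4} → V_4 = 27.40+1.123j
Node n5: branches {R1, L1, R4, R5, R7, I3, R9} → V_5 = 28.14-0.1369j
Source currents: i(V1)=-4.552-0.4771j, i(V2)=-2.409+0.04039j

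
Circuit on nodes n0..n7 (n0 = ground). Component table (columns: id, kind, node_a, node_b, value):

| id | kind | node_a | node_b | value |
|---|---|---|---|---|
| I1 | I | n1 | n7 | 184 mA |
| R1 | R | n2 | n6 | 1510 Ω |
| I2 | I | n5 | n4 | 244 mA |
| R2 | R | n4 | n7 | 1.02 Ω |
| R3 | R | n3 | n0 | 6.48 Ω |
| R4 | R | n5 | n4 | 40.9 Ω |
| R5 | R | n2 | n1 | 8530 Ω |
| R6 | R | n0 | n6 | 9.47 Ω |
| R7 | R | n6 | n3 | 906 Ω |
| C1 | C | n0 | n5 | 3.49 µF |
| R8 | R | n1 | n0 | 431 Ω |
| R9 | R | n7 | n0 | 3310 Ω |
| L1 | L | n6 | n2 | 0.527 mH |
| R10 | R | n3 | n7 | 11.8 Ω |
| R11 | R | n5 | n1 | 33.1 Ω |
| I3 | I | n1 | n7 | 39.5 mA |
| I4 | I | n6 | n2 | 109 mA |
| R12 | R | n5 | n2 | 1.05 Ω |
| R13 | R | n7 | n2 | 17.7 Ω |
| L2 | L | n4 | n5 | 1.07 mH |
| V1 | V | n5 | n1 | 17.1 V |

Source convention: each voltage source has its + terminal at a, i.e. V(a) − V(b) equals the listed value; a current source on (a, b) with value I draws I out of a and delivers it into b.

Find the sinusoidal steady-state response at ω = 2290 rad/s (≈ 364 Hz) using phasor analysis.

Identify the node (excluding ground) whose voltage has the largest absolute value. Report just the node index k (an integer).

MNA unknowns: 7 node voltages V₁..V_7 plus 1 source current (V1)
I1: z[1]−=0.184, z[7]+=0.184
R1: Y=0.0006623+0.000j on G[2,6]
I2: z[5]−=0.244, z[4]+=0.244
R2: Y=0.9804+0.000j on G[4,7]
R3: Y=0.1543+0.000j on G[3,0]
R4: Y=0.02445+0.000j on G[5,4]
R5: Y=0.0001172+0.000j on G[2,1]
R6: Y=0.1056+0.000j on G[0,6]
R7: Y=0.001104+0.000j on G[6,3]
C1: Y=0.000+0.007992j on G[0,5]
R8: Y=0.002320+0.000j on G[1,0]
R9: Y=0.0003021+0.000j on G[7,0]
L1: Y=0.000-0.8286j on G[6,2]
R10: Y=0.08475+0.000j on G[3,7]
R11: Y=0.03021+0.000j on G[5,1]
I3: z[1]−=0.0395, z[7]+=0.0395
I4: z[6]−=0.109, z[2]+=0.109
R12: Y=0.9524+0.000j on G[5,2]
R13: Y=0.05650+0.000j on G[7,2]
L2: Y=0.000-0.4081j on G[4,5]
V1: row V5−V1=17.1, i_V1 at 5,1
solve → V1=-17.00-0.2765j, V2=0.1167-0.1900j, V3=0.1898+0.2239j, V4=0.3632+0.7228j, V5=0.1019-0.2765j, V6=0.07371-0.3307j, V7=0.5368+0.6389j
aux → i_V1=-0.3346-0.0006516j

1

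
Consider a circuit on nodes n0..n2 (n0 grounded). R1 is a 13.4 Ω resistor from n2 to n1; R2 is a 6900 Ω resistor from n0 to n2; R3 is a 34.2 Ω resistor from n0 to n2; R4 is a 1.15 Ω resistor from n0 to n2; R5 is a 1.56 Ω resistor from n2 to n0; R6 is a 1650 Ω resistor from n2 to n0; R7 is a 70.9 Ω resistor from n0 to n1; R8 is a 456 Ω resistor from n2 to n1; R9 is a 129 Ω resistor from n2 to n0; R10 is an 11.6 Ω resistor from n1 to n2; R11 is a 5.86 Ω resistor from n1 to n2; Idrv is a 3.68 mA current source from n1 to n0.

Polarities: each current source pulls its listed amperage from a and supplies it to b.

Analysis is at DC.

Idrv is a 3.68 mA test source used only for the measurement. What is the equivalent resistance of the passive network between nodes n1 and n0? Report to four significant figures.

R_eq = 3.465 Ω

Element admittances at DC:
  Y(R1) = 0.07463 S between n2,n1
  Y(R2) = 0.0001449 S between n0,n2
  Y(R3) = 0.02924 S between n0,n2
  Y(R4) = 0.8696 S between n0,n2
  Y(R5) = 0.6410 S between n2,n0
  Y(R6) = 0.0006061 S between n2,n0
  Y(R7) = 0.01410 S between n0,n1
  Y(R8) = 0.002193 S between n2,n1
  Y(R9) = 0.007752 S between n2,n0
  Y(R10) = 0.08621 S between n1,n2
  Y(R11) = 0.1706 S between n1,n2
  Idrv: injects 0.00368 A into n0 (from n1)
Assemble and solve the 2×2 MNA system:
  V(n1)=-0.01275  V(n2)=-0.002261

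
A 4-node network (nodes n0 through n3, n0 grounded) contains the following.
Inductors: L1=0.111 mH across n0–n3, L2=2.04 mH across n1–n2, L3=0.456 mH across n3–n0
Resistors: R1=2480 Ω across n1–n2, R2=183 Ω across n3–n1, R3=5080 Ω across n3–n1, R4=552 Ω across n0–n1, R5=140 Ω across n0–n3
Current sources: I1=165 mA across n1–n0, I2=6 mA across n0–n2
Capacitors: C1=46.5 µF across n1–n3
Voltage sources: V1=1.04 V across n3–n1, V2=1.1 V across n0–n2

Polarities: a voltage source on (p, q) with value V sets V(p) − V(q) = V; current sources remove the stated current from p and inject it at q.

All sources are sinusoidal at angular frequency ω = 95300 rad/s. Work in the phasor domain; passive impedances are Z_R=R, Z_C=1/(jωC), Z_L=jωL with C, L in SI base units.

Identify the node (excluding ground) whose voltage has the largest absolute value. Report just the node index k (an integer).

MNA unknowns: 3 node voltages V₁..V_3 plus 2 source currents (V1, V2)
L1: Y=0.000-0.09453j on G[0,3]
R1: Y=0.0004032+0.000j on G[1,2]
R2: Y=0.005464+0.000j on G[3,1]
R3: Y=0.0001969+0.000j on G[3,1]
R4: Y=0.001812+0.000j on G[0,1]
L2: Y=0.000-0.005144j on G[1,2]
I1: z[1]−=0.165, z[0]+=0.165
R5: Y=0.007143+0.000j on G[0,3]
L3: Y=0.000-0.02301j on G[3,0]
I2: z[0]−=0.006, z[2]+=0.006
C1: Y=0.000+4.431j on G[1,3]
V1: row V3−V1=1.04, i_V1 at 3,1
V2: row V0−V2=1.1, i_V2 at 0,2
solve → V1=-1.143-1.322j, V2=-1.100+0.000j, V3=-0.1033-1.322j
aux → i_V1=0.1502-4.611j, i_V2=0.0008166+0.0003101j

1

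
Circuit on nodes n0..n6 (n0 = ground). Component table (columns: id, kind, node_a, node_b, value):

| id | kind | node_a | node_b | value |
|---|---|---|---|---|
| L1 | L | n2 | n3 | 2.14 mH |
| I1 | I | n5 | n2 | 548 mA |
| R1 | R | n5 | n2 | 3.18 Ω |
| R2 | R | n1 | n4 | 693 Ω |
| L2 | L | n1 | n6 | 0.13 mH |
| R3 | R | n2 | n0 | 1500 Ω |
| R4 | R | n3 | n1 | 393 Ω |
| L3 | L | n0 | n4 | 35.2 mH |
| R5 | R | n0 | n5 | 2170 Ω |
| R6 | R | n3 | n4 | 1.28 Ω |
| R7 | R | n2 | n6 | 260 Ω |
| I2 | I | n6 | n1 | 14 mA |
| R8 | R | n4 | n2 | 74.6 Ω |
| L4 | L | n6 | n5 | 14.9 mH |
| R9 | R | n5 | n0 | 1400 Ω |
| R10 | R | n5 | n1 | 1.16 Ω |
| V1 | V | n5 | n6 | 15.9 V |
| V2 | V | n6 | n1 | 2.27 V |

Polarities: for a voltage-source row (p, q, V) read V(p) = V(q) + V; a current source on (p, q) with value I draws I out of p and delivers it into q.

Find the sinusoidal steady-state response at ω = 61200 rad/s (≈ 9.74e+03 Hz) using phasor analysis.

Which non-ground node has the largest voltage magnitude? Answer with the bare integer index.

1

MNA unknowns: 6 node voltages V₁..V_6 plus 2 source currents (V1, V2)
L1: Y=0.000-0.007635j on G[2,3]
I1: z[5]−=0.548, z[2]+=0.548
R1: Y=0.3145+0.000j on G[5,2]
R2: Y=0.001443+0.000j on G[1,4]
L2: Y=0.000-0.1257j on G[1,6]
R3: Y=0.0006667+0.000j on G[2,0]
R4: Y=0.002545+0.000j on G[3,1]
L3: Y=0.000-0.0004642j on G[0,4]
R5: Y=0.0004608+0.000j on G[0,5]
R6: Y=0.7812+0.000j on G[3,4]
R7: Y=0.003846+0.000j on G[2,6]
I2: z[6]−=0.014, z[1]+=0.014
R8: Y=0.01340+0.000j on G[4,2]
L4: Y=0.000-0.001097j on G[6,5]
R9: Y=0.0007143+0.000j on G[5,0]
R10: Y=0.8621+0.000j on G[5,1]
V1: row V5−V6=15.9, i_V1 at 5,6
V2: row V6−V1=2.27, i_V2 at 6,1
solve → V1=-18.09-0.5722j, V2=1.412-0.5533j, V3=-2.278-2.264j, V4=-2.243-2.233j, V5=0.08086-0.5722j, V6=-15.82-0.5722j
aux → i_V1=-15.79+0.02406j, i_V2=-15.74+0.2920j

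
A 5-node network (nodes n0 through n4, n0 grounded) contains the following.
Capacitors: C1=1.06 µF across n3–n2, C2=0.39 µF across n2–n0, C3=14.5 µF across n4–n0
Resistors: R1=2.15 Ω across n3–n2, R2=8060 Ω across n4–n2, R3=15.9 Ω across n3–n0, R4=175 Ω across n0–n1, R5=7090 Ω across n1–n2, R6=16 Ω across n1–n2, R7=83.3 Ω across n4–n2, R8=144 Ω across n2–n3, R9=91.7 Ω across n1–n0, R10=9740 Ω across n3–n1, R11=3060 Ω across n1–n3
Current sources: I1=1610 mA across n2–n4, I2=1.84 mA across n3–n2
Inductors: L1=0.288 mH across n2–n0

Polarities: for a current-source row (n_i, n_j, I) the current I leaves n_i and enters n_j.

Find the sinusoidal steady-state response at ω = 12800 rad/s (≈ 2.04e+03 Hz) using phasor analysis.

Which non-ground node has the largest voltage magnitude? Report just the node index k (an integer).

4

Apply KCL at each of the 4 non-ground nodes and solve the resulting linear system.
Node n1: branches {R4, R5, R6, R9, R10, R11} → V_1 = -1.045-4.460j
Node n2: branches {C1, R1, R2, R5, R6, C2, I1, R7, R8, L1, I2} → V_2 = -1.321-5.640j
Node n3: branches {C1, R1, R3, R8, R10, R11, I2} → V_3 = -1.152-4.981j
Node n4: branches {R2, I1, R7, C3} → V_4 = 0.1918-8.576j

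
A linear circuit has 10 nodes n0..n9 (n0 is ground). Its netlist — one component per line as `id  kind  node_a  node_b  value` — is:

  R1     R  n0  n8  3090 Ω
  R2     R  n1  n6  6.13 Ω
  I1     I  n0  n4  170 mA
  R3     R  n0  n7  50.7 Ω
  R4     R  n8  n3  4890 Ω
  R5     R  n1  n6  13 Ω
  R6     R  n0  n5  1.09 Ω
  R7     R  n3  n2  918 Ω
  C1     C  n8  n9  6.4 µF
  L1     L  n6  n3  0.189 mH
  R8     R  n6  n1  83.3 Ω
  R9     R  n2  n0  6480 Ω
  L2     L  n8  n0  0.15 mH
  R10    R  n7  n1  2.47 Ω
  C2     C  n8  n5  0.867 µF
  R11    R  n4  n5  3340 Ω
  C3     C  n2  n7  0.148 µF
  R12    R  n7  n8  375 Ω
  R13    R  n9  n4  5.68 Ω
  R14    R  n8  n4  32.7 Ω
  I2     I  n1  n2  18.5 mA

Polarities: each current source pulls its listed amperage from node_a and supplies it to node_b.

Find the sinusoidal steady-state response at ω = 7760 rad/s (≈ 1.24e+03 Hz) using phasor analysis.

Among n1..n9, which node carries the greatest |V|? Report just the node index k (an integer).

2

Element admittances at ω=7760 rad/s:
  Y(R1) = 0.0003236+0.000j S between n0,n8
  Y(R2) = 0.1631+0.000j S between n1,n6
  I1: injects 0.17 A into n4 (from n0)
  Y(R3) = 0.01972+0.000j S between n0,n7
  Y(R4) = 0.0002045+0.000j S between n8,n3
  Y(R5) = 0.07692+0.000j S between n1,n6
  Y(R6) = 0.9174+0.000j S between n0,n5
  Y(R7) = 0.001089+0.000j S between n3,n2
  Y(C1) = 0.000+0.04966j S between n8,n9
  Y(L1) = 0.000-0.6818j S between n6,n3
  Y(R8) = 0.01200+0.000j S between n6,n1
  Y(R9) = 0.0001543+0.000j S between n2,n0
  Y(L2) = 0.000-0.8591j S between n8,n0
  Y(R10) = 0.4049+0.000j S between n7,n1
  Y(C2) = 0.000+0.006728j S between n8,n5
  Y(R11) = 0.0002994+0.000j S between n4,n5
  Y(C3) = 0.000+0.001148j S between n2,n7
  Y(R12) = 0.002667+0.000j S between n7,n8
  Y(R13) = 0.1761+0.000j S between n9,n4
  Y(R14) = 0.03058+0.000j S between n8,n4
  I2: injects 0.0185 A into n2 (from n1)
Assemble and solve the 9×9 MNA system:
  V(n1)=-0.07878+0.05610j  V(n2)=7.967-7.375j  V(n3)=-0.03239+0.03699j  V(n4)=1.845-1.738j  V(n5)=-0.0008584-0.0005615j  V(n6)=-0.04419+0.02420j  V(n7)=-0.05462+0.07596j  V(n8)=-0.0001055+0.1986j  V(n9)=1.203-2.077j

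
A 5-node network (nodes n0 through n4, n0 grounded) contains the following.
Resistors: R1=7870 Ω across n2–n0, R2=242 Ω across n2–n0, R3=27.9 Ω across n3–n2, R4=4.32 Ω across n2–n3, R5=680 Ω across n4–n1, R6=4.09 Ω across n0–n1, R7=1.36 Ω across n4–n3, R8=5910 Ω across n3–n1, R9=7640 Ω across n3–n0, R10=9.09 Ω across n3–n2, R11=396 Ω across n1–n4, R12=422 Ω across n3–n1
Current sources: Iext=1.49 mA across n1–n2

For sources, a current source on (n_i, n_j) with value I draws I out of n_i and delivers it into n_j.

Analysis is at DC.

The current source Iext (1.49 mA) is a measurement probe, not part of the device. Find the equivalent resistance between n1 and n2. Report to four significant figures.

R_eq = 93.36 Ω

MNA unknowns: 4 node voltages V₁..V_4
R1: Y=0.0001271 on G[2,0]
R2: Y=0.004132 on G[2,0]
R3: Y=0.03584 on G[3,2]
R4: Y=0.2315 on G[2,3]
R5: Y=0.001471 on G[4,1]
R6: Y=0.2445 on G[0,1]
R7: Y=0.7353 on G[4,3]
R8: Y=0.0001692 on G[3,1]
R9: Y=0.0001309 on G[3,0]
R10: Y=0.1100 on G[3,2]
R11: Y=0.002525 on G[1,4]
R12: Y=0.002370 on G[3,1]
Iext: z[1]−=0.00149, z[2]+=0.00149
solve → V1=-0.002453, V2=0.1367, V3=0.1343, V4=0.1335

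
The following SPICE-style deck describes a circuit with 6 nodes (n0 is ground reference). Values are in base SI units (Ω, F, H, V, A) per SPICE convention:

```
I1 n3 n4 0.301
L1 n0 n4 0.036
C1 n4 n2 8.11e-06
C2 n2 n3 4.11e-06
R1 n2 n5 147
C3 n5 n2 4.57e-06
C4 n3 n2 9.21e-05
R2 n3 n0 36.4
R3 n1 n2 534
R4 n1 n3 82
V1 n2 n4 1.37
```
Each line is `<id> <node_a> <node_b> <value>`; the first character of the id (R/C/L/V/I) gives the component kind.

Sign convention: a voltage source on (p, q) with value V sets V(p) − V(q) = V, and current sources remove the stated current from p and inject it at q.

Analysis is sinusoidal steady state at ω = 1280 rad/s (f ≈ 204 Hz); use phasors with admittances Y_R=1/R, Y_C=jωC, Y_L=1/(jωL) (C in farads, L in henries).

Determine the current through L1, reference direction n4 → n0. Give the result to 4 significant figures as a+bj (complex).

-0.05105-0.01385j A

MNA unknowns: 5 node voltages V₁..V_5 plus 1 source current (V1)
I1: z[3]−=0.301, z[4]+=0.301
L1: Y=0.000-0.02170j on G[0,4]
C1: Y=0.000+0.01038j on G[4,2]
C2: Y=0.000+0.005261j on G[2,3]
R1: Y=0.006803+0.000j on G[2,5]
C3: Y=0.000+0.005850j on G[5,2]
C4: Y=0.000+0.1179j on G[3,2]
R2: Y=0.02747+0.000j on G[3,0]
R3: Y=0.001873+0.000j on G[1,2]
R4: Y=0.01220+0.000j on G[1,3]
V1: row V2−V4=1.37, i_V1 at 2,4
solve → V1=1.878+0.1240j, V2=2.008-2.352j, V3=1.858+0.5043j, V4=0.6384-2.352j, V5=2.008-2.352j
aux → i_V1=-0.3521-0.02808j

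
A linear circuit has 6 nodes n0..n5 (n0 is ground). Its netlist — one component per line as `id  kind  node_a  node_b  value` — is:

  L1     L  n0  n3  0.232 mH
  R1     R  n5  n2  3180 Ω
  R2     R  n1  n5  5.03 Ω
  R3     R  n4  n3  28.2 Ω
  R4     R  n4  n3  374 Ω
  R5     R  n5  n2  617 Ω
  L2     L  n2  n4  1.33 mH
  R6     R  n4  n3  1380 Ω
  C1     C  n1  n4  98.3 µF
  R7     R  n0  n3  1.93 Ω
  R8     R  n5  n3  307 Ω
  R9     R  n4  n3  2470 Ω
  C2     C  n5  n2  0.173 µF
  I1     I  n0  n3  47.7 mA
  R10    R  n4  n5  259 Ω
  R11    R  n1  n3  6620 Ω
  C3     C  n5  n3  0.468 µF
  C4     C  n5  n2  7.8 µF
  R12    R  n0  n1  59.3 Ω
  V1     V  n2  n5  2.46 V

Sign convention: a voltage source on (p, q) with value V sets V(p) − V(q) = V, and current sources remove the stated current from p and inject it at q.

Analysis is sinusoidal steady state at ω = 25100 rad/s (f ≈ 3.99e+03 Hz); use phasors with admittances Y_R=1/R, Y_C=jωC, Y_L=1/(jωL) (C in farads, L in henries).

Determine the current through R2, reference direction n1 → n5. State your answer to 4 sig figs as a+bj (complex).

0.007006-0.07072j A

Apply KCL at each of the 5 non-ground nodes and solve the resulting linear system.
Node n1: branches {R2, C1, R11, R12} → V_1 = 0.1416-0.003600j
Node n2: branches {R1, R5, L2, C2, C4, V1} → V_2 = 2.566+0.3521j
Node n3: branches {L1, R3, R4, R6, R7, R8, R9, I1, R11, C3} → V_3 = 0.07876+0.02622j
Node n4: branches {R3, R4, L2, R6, C1, R9, R10} → V_4 = 0.1129-0.007411j
Node n5: branches {R1, R2, R5, R8, C2, R10, C3, C4, V1} → V_5 = 0.1064+0.3521j
Source currents: i(V1)=-0.01553-0.4188j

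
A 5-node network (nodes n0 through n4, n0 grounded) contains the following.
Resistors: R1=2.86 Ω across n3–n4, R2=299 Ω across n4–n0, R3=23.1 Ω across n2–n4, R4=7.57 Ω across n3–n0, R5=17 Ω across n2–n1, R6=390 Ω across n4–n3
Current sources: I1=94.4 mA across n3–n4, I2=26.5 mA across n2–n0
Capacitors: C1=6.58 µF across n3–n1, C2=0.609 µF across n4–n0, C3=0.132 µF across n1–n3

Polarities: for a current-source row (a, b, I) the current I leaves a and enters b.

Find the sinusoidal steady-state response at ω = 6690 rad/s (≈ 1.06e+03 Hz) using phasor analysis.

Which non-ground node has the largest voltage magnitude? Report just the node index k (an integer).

Apply KCL at each of the 4 non-ground nodes and solve the resulting linear system.
Node n1: branches {C1, C3, R5} → V_1 = -0.2896+0.1707j
Node n2: branches {R3, R5, I2} → V_2 = -0.4204+0.1027j
Node n3: branches {R1, I1, C1, R4, C3, R6} → V_3 = -0.2006-0.0006941j
Node n4: branches {R1, R2, I1, R3, C2, R6} → V_4 = 0.01397+0.01039j

2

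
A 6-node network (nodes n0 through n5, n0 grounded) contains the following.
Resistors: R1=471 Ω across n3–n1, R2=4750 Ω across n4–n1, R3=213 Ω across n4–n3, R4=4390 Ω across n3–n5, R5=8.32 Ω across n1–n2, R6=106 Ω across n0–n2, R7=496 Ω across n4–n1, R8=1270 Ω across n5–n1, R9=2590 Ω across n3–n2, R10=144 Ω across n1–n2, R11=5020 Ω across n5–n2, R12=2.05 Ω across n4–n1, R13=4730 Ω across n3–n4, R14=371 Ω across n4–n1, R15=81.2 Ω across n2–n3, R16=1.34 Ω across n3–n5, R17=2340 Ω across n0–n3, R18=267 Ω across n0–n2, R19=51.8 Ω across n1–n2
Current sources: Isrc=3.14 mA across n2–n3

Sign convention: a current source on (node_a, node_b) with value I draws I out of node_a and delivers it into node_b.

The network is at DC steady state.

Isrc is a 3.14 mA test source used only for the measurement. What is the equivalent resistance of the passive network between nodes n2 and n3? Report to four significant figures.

Apply KCL at each of the 5 non-ground nodes and solve the resulting linear system.
Node n1: branches {R1, R2, R5, R7, R8, R10, R12, R14, R19} → V_1 = 0.002878
Node n2: branches {R5, R6, R9, R10, R11, R15, R18, R19, Isrc} → V_2 = -0.004766
Node n3: branches {R1, R3, R4, R9, R13, R15, R16, R17, Isrc} → V_3 = 0.1470
Node n4: branches {R2, R3, R7, R12, R13, R14} → V_4 = 0.004299
Node n5: branches {R4, R8, R11, R16} → V_5 = 0.1468

R_eq = 48.33 Ω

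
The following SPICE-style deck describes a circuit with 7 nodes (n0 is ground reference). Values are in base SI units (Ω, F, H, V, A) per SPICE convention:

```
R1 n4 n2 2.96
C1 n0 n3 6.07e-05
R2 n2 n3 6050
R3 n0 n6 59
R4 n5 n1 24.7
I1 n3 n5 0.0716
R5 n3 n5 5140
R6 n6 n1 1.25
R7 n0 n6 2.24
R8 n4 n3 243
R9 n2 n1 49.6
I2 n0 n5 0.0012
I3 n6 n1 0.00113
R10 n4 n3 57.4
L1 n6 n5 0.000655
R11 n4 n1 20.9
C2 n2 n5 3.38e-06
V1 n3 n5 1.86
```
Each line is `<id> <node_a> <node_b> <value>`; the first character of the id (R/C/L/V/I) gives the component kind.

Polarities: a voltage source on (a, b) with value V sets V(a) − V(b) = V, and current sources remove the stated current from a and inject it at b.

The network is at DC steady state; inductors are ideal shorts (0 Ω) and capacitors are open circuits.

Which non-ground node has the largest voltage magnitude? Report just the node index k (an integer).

3

MNA unknowns: 6 node voltages V₁..V_6 plus 2 source currents (L1, V1)
R1: Y=0.3378 on G[4,2]
C1: Y=0.000 on G[0,3]
R2: Y=0.0001653 on G[2,3]
R3: Y=0.01695 on G[0,6]
R4: Y=0.04049 on G[5,1]
I1: z[3]−=0.0716, z[5]+=0.0716
R5: Y=0.0001946 on G[3,5]
R6: Y=0.8000 on G[6,1]
R7: Y=0.4464 on G[0,6]
R8: Y=0.004115 on G[4,3]
R9: Y=0.02016 on G[2,1]
I2: z[0]−=0.0012, z[5]+=0.0012
I3: z[6]−=0.00113, z[1]+=0.00113
R10: Y=0.01742 on G[4,3]
L1: row V6−V5=0, i_L1 at 6,5
R11: Y=0.04785 on G[4,1]
C2: Y=0.000 on G[2,5]
V1: row V3−V5=1.86, i_V1 at 3,5
solve → V1=0.03948, V2=0.4616, V3=1.863, V4=0.4861, V5=0.002590, V6=0.002590
aux → i_L1=0.02718, i_V1=-0.1018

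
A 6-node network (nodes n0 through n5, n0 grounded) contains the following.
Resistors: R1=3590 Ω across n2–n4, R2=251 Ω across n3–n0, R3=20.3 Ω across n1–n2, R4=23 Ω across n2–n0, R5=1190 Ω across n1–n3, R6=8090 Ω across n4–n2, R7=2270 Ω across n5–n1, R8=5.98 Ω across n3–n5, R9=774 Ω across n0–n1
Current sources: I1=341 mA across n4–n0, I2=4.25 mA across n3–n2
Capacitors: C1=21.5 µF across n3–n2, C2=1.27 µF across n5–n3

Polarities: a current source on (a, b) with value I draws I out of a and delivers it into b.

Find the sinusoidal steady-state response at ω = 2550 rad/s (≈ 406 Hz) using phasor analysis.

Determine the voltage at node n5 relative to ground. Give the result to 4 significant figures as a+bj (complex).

Apply KCL at each of the 5 non-ground nodes and solve the resulting linear system.
Node n1: branches {R3, R5, R7, R9} → V_1 = -6.827+0.02404j
Node n2: branches {R1, C1, R3, R4, R6, I2} → V_2 = -7.002+0.03558j
Node n3: branches {R2, C1, R5, C2, R8, I2} → V_3 = -6.963-0.3961j
Node n4: branches {R1, I1, R6} → V_4 = -854.9+0.03558j
Node n5: branches {C2, R7, R8} → V_5 = -6.963-0.3950j

-6.963-0.3950j V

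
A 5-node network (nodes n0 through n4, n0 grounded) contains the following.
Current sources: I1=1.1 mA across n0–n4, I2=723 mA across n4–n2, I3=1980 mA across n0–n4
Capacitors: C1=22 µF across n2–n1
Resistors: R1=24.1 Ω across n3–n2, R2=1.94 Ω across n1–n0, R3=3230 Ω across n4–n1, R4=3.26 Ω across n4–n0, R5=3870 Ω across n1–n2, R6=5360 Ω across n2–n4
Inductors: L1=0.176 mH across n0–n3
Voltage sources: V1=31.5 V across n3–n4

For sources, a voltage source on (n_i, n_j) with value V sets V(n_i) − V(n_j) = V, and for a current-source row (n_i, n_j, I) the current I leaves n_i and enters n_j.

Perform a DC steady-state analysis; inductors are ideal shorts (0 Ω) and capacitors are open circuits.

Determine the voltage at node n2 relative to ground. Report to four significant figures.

Element admittances at DC:
  I1: injects 0.0011 A into n4 (from n0)
  Y(C1) = 0.000 S between n2,n1
  Y(R1) = 0.04149 S between n3,n2
  I2: injects 0.723 A into n2 (from n4)
  I3: injects 1.98 A into n4 (from n0)
  Y(R2) = 0.5155 S between n1,n0
  L1: short n0↔n3 (DC inductor)
  Y(R3) = 0.0003096 S between n4,n1
  Y(R4) = 0.3067 S between n4,n0
  Y(R5) = 0.0002584 S between n1,n2
  Y(R6) = 0.0001866 S between n2,n4
  V1: constraint V(n3)−V(n4) = 31.5
Assemble and solve the 6×6 MNA system:
  V(n1)=-0.01034  V(n2)=17.10  V(n3)=0.000  V(n4)=-31.50
  i(L1)=-11.65  i(V1)=-10.94

17.10 V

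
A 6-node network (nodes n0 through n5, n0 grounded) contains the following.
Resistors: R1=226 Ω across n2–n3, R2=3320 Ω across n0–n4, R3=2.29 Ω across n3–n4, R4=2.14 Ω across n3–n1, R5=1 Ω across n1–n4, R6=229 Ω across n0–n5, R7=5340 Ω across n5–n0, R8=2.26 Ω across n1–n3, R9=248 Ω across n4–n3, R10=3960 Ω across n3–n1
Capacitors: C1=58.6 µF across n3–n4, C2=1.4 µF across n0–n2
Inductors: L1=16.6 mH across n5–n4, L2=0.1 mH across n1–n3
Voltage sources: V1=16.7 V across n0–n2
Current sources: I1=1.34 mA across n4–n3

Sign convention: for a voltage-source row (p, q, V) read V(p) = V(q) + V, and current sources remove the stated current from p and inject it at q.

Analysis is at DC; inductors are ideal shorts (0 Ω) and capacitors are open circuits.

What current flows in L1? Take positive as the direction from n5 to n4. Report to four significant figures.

Apply KCL at each of the 5 non-ground nodes and solve the resulting linear system.
Node n1: branches {R4, R5, R8, L2, R10} → V_1 = -7.976
Node n2: branches {R1, C2, V1} → V_2 = -16.70
Node n3: branches {R1, R3, R4, C1, R8, R9, L2, R10, I1} → V_3 = -7.976
Node n4: branches {R2, R3, C1, R5, L1, R9, I1} → V_4 = -7.950
Node n5: branches {L1, R6, R7} → V_5 = -7.950
Source currents: i(L1)=0.03621, i(L2)=0.02586, i(V1)=-0.03860

0.03621 A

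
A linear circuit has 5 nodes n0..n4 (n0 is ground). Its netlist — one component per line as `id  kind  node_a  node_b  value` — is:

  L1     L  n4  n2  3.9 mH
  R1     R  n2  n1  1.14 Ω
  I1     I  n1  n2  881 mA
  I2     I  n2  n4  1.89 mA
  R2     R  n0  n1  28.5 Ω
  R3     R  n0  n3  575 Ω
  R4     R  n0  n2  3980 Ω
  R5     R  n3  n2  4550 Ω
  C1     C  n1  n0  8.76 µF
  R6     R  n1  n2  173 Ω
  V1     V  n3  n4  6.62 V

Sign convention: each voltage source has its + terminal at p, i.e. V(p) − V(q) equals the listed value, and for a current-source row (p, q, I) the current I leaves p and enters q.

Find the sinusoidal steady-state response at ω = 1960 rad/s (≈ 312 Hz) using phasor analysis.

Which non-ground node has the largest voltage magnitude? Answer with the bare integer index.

MNA unknowns: 4 node voltages V₁..V_4 plus 1 source current (V1)
L1: Y=0.000-0.1308j on G[4,2]
R1: Y=0.8772+0.000j on G[2,1]
I1: z[1]−=0.881, z[2]+=0.881
I2: z[2]−=0.00189, z[4]+=0.00189
R2: Y=0.03509+0.000j on G[0,1]
R3: Y=0.001739+0.000j on G[0,3]
R4: Y=0.0002513+0.000j on G[0,2]
R5: Y=0.0002198+0.000j on G[3,2]
C1: Y=0.000+0.01717j on G[1,0]
R6: Y=0.005780+0.000j on G[1,2]
V1: row V3−V4=6.62, i_V1 at 3,4
solve → V1=-0.2975+0.1422j, V2=0.6857+0.1420j, V3=7.306+0.04822j, V4=0.6862+0.04822j
aux → i_V1=-0.01416-6.325e-05j

3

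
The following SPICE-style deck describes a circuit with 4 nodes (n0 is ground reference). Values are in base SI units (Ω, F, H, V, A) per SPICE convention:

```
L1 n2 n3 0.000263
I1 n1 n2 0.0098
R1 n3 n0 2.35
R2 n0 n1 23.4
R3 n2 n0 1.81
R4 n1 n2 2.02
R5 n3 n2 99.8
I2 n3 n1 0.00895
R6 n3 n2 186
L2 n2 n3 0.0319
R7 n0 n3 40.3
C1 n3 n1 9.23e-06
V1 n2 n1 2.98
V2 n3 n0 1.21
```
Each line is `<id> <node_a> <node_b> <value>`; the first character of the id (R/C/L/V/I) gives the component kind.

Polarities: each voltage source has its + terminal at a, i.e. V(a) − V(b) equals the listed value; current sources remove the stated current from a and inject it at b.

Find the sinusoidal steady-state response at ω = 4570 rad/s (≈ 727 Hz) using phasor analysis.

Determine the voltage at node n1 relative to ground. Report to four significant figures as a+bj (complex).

Element admittances at ω=4570 rad/s:
  Y(L1) = 0.000-0.8320j S between n2,n3
  I1: injects 0.0098 A into n2 (from n1)
  Y(R1) = 0.4255+0.000j S between n3,n0
  Y(R2) = 0.04274+0.000j S between n0,n1
  Y(R3) = 0.5525+0.000j S between n2,n0
  Y(R4) = 0.4950+0.000j S between n1,n2
  Y(R5) = 0.01002+0.000j S between n3,n2
  I2: injects 0.00895 A into n1 (from n3)
  Y(R6) = 0.005376+0.000j S between n3,n2
  Y(L2) = 0.000-0.006860j S between n2,n3
  Y(R7) = 0.02481+0.000j S between n0,n3
  Y(C1) = 0.000+0.04218j S between n3,n1
  V1: constraint V(n2)−V(n1) = 2.98
  V2: constraint V(n3)−V(n0) = 1.21
Assemble and solve the 5×5 MNA system:
  V(n1)=-2.223-0.3855j  V(n2)=0.7567-0.3855j  V(n3)=1.210+0.000j
  i(V1)=-1.553-0.1613j  i(V2)=-0.8680+0.2295j

-2.223-0.3855j V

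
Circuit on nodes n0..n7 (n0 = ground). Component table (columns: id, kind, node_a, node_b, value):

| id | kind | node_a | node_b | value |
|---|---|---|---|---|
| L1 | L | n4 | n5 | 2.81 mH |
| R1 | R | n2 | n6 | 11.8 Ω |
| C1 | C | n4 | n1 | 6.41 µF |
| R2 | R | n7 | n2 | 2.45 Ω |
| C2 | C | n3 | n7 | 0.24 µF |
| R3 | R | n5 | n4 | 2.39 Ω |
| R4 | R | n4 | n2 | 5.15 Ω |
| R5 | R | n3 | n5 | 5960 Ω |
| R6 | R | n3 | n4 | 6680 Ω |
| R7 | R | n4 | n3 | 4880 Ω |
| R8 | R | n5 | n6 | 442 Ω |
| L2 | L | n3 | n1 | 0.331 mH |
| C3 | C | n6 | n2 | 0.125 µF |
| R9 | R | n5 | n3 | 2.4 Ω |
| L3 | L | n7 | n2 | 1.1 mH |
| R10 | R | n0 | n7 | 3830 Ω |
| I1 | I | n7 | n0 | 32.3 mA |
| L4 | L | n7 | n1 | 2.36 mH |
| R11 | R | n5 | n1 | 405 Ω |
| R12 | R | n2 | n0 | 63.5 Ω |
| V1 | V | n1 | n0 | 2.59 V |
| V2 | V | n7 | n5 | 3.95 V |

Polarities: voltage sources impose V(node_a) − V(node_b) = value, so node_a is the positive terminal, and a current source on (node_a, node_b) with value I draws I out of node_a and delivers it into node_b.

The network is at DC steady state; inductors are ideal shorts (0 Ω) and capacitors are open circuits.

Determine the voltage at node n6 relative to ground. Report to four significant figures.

2.487 V

Element admittances at DC:
  L1: short n4↔n5 (DC inductor)
  Y(R1) = 0.08475 S between n2,n6
  Y(C1) = 0.000 S between n4,n1
  Y(R2) = 0.4082 S between n7,n2
  Y(C2) = 0.000 S between n3,n7
  Y(R3) = 0.4184 S between n5,n4
  Y(R4) = 0.1942 S between n4,n2
  Y(R5) = 0.0001678 S between n3,n5
  Y(R6) = 0.0001497 S between n3,n4
  Y(R7) = 0.0002049 S between n4,n3
  Y(R8) = 0.002262 S between n5,n6
  L2: short n3↔n1 (DC inductor)
  Y(C3) = 0.000 S between n6,n2
  Y(R9) = 0.4167 S between n5,n3
  L3: short n7↔n2 (DC inductor)
  Y(R10) = 0.0002611 S between n0,n7
  I1: injects 0.0323 A into n0 (from n7)
  L4: short n7↔n1 (DC inductor)
  Y(R11) = 0.002469 S between n5,n1
  Y(R12) = 0.01575 S between n2,n0
  V1: constraint V(n1)−V(n0) = 2.59
  V2: constraint V(n7)−V(n5) = 3.95
Assemble and solve the 13×13 MNA system:
  V(n1)=2.590  V(n2)=2.590  V(n3)=2.590  V(n4)=-1.360  V(n5)=-1.360  V(n6)=2.487  V(n7)=2.590
  i(L1)=0.7684  i(L2)=-1.648  i(L3)=0.8165  i(L4)=1.584  i(V1)=-0.07376  i(V2)=-2.433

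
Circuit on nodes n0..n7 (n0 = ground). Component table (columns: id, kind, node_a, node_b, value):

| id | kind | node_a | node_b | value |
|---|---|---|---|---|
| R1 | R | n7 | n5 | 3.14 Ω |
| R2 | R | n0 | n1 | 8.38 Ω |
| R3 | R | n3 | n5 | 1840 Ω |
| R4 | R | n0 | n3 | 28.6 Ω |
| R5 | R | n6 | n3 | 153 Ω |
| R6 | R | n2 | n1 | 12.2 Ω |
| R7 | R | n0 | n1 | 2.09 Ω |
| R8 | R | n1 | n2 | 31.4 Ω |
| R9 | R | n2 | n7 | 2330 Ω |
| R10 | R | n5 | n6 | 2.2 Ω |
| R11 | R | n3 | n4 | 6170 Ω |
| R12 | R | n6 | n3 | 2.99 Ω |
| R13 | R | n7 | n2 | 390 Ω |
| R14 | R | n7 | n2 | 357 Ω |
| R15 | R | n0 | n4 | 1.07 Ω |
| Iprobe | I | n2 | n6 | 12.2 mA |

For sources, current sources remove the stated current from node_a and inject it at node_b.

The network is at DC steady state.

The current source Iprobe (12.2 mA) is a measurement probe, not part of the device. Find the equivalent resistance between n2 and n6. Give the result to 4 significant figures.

R_eq = 33.89 Ω

Apply KCL at each of the 7 non-ground nodes and solve the resulting linear system.
Node n1: branches {R2, R6, R7, R8} → V_1 = -0.01652
Node n2: branches {R6, R8, R9, R13, R14, Iprobe} → V_2 = -0.1033
Node n3: branches {R3, R4, R5, R11, R12} → V_3 = 0.2812
Node n4: branches {R11, R15} → V_4 = 4.875e-05
Node n5: branches {R1, R3, R10} → V_5 = 0.3050
Node n6: branches {R5, R10, R12, Iprobe} → V_6 = 0.3101
Node n7: branches {R1, R9, R13, R14} → V_7 = 0.2977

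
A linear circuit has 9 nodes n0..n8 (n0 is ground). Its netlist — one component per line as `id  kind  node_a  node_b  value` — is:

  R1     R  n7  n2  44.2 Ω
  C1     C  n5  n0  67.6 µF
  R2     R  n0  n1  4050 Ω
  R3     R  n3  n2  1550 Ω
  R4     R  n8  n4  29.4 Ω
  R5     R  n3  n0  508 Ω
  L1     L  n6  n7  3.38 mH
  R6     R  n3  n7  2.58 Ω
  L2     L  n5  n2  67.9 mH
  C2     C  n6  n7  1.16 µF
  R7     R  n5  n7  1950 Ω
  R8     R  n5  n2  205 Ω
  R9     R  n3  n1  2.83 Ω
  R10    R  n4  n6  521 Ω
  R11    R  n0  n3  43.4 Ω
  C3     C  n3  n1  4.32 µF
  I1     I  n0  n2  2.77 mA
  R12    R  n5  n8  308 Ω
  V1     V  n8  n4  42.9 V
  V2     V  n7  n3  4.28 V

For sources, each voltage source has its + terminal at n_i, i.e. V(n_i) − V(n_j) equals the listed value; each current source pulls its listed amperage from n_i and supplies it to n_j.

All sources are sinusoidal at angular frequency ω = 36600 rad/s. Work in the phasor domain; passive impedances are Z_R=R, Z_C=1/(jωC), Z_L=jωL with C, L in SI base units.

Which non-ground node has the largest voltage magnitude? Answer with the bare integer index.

Element admittances at ω=36600 rad/s:
  Y(R1) = 0.02262+0.000j S between n7,n2
  Y(C1) = 0.000+2.474j S between n5,n0
  Y(R2) = 0.0002469+0.000j S between n0,n1
  Y(R3) = 0.0006452+0.000j S between n3,n2
  Y(R4) = 0.03401+0.000j S between n8,n4
  Y(R5) = 0.001969+0.000j S between n3,n0
  Y(L1) = 0.000-0.008084j S between n6,n7
  Y(R6) = 0.3876+0.000j S between n3,n7
  Y(L2) = 0.000-0.0004024j S between n5,n2
  Y(C2) = 0.000+0.04246j S between n6,n7
  Y(R7) = 0.0005128+0.000j S between n5,n7
  Y(R8) = 0.004878+0.000j S between n5,n2
  Y(R9) = 0.3534+0.000j S between n3,n1
  Y(R10) = 0.001919+0.000j S between n4,n6
  Y(R11) = 0.02304+0.000j S between n0,n3
  Y(C3) = 0.000+0.1581j S between n3,n1
  I1: injects 0.00277 A into n2 (from n0)
  Y(R12) = 0.003247+0.000j S between n5,n8
  V1: constraint V(n8)−V(n4) = 42.9
  V2: constraint V(n7)−V(n3) = 4.28
Assemble and solve the 10×10 MNA system:
  V(n1)=-2.370-0.04945j  V(n2)=1.578-0.02223j  V(n3)=-2.371-0.04887j  V(n4)=-26.27+0.5495j  V(n5)=0.0004989-0.02533j  V(n6)=1.854+1.522j  V(n7)=1.909-0.04887j  V(n8)=16.63+0.5495j
  i(V1)=-1.513-0.001866j  i(V2)=-1.721-0.001252j

4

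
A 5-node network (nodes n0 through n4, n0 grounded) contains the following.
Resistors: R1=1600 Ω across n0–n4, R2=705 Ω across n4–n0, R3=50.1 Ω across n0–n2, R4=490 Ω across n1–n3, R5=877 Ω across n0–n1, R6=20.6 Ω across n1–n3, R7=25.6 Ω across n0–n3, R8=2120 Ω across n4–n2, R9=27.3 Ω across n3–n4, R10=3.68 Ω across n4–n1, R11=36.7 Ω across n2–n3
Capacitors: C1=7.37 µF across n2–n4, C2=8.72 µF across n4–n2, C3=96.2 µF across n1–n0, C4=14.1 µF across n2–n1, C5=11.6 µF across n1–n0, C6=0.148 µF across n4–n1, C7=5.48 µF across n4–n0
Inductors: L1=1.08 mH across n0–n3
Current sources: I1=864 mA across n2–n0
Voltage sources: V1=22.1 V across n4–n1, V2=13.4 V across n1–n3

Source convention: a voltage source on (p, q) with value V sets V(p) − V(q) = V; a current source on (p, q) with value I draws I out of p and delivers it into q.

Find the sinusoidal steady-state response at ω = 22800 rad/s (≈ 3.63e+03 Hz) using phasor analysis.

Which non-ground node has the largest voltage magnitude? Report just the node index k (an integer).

Element admittances at ω=22800 rad/s:
  Y(R1) = 0.0006250+0.000j S between n0,n4
  Y(C1) = 0.000+0.1680j S between n2,n4
  Y(C2) = 0.000+0.1988j S between n4,n2
  Y(L1) = 0.000-0.04061j S between n0,n3
  Y(R2) = 0.001418+0.000j S between n4,n0
  Y(R3) = 0.01996+0.000j S between n0,n2
  Y(R4) = 0.002041+0.000j S between n1,n3
  Y(C3) = 0.000+2.193j S between n1,n0
  Y(R5) = 0.001140+0.000j S between n0,n1
  Y(R6) = 0.04854+0.000j S between n1,n3
  Y(R7) = 0.03906+0.000j S between n0,n3
  I1: injects 0.864 A into n0 (from n2)
  Y(R8) = 0.0004717+0.000j S between n4,n2
  Y(C4) = 0.000+0.3215j S between n2,n1
  Y(C5) = 0.000+0.2645j S between n1,n0
  Y(C6) = 0.000+0.003374j S between n4,n1
  Y(C7) = 0.000+0.1249j S between n4,n0
  Y(R9) = 0.03663+0.000j S between n3,n4
  Y(R10) = 0.2717+0.000j S between n4,n1
  Y(R11) = 0.02725+0.000j S between n2,n3
  V1: constraint V(n4)−V(n1) = 22.1
  V2: constraint V(n1)−V(n3) = 13.4
Assemble and solve the 6×6 MNA system:
  V(n1)=-1.325+0.2104j  V(n2)=10.27+2.746j  V(n3)=-14.73+0.2104j  V(n4)=20.77+0.2104j
  i(V1)=-8.257-6.523j  i(V2)=-3.226+0.5371j

4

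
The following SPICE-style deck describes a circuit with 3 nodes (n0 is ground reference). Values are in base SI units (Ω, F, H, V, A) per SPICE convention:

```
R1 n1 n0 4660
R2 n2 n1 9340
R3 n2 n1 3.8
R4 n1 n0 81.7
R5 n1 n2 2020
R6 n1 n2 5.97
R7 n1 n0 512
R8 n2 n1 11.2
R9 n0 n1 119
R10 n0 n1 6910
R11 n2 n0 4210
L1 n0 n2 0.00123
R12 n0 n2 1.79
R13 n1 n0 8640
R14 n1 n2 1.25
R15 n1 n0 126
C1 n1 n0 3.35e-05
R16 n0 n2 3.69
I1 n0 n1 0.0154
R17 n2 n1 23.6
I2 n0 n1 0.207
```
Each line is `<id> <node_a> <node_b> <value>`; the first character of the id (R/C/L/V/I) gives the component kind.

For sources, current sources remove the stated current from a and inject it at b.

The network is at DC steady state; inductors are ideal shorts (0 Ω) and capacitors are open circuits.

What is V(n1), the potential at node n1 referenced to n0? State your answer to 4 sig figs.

Element admittances at DC:
  Y(R1) = 0.0002146 S between n1,n0
  Y(R2) = 0.0001071 S between n2,n1
  Y(R3) = 0.2632 S between n2,n1
  Y(R4) = 0.01224 S between n1,n0
  Y(R5) = 0.0004950 S between n1,n2
  Y(R6) = 0.1675 S between n1,n2
  Y(R7) = 0.001953 S between n1,n0
  Y(R8) = 0.08929 S between n2,n1
  Y(R9) = 0.008403 S between n0,n1
  Y(R10) = 0.0001447 S between n0,n1
  Y(R11) = 0.0002375 S between n2,n0
  L1: short n0↔n2 (DC inductor)
  Y(R12) = 0.5587 S between n0,n2
  Y(R13) = 0.0001157 S between n1,n0
  Y(R14) = 0.8000 S between n1,n2
  Y(R15) = 0.007937 S between n1,n0
  Y(C1) = 0.000 S between n1,n0
  Y(R16) = 0.2710 S between n0,n2
  I1: injects 0.0154 A into n1 (from n0)
  Y(R17) = 0.04237 S between n2,n1
  I2: injects 0.207 A into n1 (from n0)
Assemble and solve the 3×3 MNA system:
  V(n1)=0.1595  V(n2)=0.000
  i(L1)=-0.2175

0.1595 V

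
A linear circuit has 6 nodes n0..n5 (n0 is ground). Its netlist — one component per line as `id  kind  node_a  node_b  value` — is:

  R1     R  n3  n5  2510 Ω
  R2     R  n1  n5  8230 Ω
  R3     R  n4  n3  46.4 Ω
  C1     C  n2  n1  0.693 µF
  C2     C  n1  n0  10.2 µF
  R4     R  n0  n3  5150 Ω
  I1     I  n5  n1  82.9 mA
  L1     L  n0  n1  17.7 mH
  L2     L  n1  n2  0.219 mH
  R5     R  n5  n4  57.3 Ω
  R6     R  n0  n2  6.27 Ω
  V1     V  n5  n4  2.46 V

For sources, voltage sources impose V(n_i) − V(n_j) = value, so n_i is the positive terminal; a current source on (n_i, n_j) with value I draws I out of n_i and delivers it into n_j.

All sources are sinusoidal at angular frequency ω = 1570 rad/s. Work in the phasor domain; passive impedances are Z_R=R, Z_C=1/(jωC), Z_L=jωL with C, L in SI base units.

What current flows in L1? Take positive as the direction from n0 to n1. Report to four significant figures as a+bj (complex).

-0.002015+0.01117j A

Element admittances at ω=1570 rad/s:
  Y(R1) = 0.0003984+0.000j S between n3,n5
  Y(R2) = 0.0001215+0.000j S between n1,n5
  Y(R3) = 0.02155+0.000j S between n4,n3
  Y(C1) = 0.000+0.001088j S between n2,n1
  Y(C2) = 0.000+0.01601j S between n1,n0
  Y(R4) = 0.0001942+0.000j S between n0,n3
  I1: injects 0.0829 A into n1 (from n5)
  Y(L1) = 0.000-0.03599j S between n0,n1
  Y(L2) = 0.000-2.908j S between n1,n2
  Y(R5) = 0.01745+0.000j S between n5,n4
  Y(R6) = 0.1595+0.000j S between n0,n2
  V1: constraint V(n5)−V(n4) = 2.46
Assemble and solve the 6×6 MNA system:
  V(n1)=0.3105+0.05600j  V(n2)=0.3126+0.03885j  V(n3)=-262.5+0.02148j  V(n4)=-264.9+0.02167j  V(n5)=-262.4+0.02167j
  i(V1)=-0.09394+4.095e-06j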